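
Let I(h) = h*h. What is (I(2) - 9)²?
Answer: 25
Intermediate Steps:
I(h) = h²
(I(2) - 9)² = (2² - 9)² = (4 - 9)² = (-5)² = 25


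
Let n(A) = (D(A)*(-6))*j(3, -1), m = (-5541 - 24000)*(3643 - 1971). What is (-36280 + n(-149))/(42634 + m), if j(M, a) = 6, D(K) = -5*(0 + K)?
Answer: 31550/24674959 ≈ 0.0012786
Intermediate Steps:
D(K) = -5*K
m = -49392552 (m = -29541*1672 = -49392552)
n(A) = 180*A (n(A) = (-5*A*(-6))*6 = (30*A)*6 = 180*A)
(-36280 + n(-149))/(42634 + m) = (-36280 + 180*(-149))/(42634 - 49392552) = (-36280 - 26820)/(-49349918) = -63100*(-1/49349918) = 31550/24674959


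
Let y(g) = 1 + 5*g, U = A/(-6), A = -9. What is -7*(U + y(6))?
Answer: -455/2 ≈ -227.50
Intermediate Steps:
U = 3/2 (U = -9/(-6) = -9*(-1/6) = 3/2 ≈ 1.5000)
-7*(U + y(6)) = -7*(3/2 + (1 + 5*6)) = -7*(3/2 + (1 + 30)) = -7*(3/2 + 31) = -7*65/2 = -455/2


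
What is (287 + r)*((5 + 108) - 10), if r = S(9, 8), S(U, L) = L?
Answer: 30385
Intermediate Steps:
r = 8
(287 + r)*((5 + 108) - 10) = (287 + 8)*((5 + 108) - 10) = 295*(113 - 10) = 295*103 = 30385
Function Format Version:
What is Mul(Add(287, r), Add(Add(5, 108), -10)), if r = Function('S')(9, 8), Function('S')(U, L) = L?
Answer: 30385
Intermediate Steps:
r = 8
Mul(Add(287, r), Add(Add(5, 108), -10)) = Mul(Add(287, 8), Add(Add(5, 108), -10)) = Mul(295, Add(113, -10)) = Mul(295, 103) = 30385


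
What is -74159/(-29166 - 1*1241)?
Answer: 74159/30407 ≈ 2.4389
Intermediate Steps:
-74159/(-29166 - 1*1241) = -74159/(-29166 - 1241) = -74159/(-30407) = -74159*(-1/30407) = 74159/30407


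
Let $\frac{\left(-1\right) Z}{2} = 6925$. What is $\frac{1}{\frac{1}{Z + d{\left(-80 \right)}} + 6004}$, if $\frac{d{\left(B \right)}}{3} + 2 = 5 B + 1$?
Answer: $\frac{15053}{90378211} \approx 0.00016656$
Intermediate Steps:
$Z = -13850$ ($Z = \left(-2\right) 6925 = -13850$)
$d{\left(B \right)} = -3 + 15 B$ ($d{\left(B \right)} = -6 + 3 \left(5 B + 1\right) = -6 + 3 \left(1 + 5 B\right) = -6 + \left(3 + 15 B\right) = -3 + 15 B$)
$\frac{1}{\frac{1}{Z + d{\left(-80 \right)}} + 6004} = \frac{1}{\frac{1}{-13850 + \left(-3 + 15 \left(-80\right)\right)} + 6004} = \frac{1}{\frac{1}{-13850 - 1203} + 6004} = \frac{1}{\frac{1}{-15053} + 6004} = \frac{1}{- \frac{1}{15053} + 6004} = \frac{1}{\frac{90378211}{15053}} = \frac{15053}{90378211}$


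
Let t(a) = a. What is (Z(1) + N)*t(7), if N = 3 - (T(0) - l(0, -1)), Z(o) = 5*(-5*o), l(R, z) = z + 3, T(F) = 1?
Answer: -147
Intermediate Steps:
l(R, z) = 3 + z
Z(o) = -25*o
N = 4 (N = 3 - (1 - (3 - 1)) = 3 - (1 - 1*2) = 3 - (1 - 2) = 3 - 1*(-1) = 3 + 1 = 4)
(Z(1) + N)*t(7) = (-25*1 + 4)*7 = (-25 + 4)*7 = -21*7 = -147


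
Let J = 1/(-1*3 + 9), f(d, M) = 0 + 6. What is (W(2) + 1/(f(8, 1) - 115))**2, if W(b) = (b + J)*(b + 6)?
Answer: 32092225/106929 ≈ 300.13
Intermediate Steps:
f(d, M) = 6
J = 1/6 (J = 1/(-3 + 9) = 1/6 ≈ 0.16667)
W(b) = (6 + b)*(1/6 + b) (W(b) = (b + 1/6)*(b + 6) = (1/6 + b)*(6 + b) = (6 + b)*(1/6 + b))
(W(2) + 1/(f(8, 1) - 115))**2 = ((1 + 2**2 + (37/6)*2) + 1/(6 - 115))**2 = ((1 + 4 + 37/3) + 1/(-109))**2 = (52/3 - 1/109)**2 = (5665/327)**2 = 32092225/106929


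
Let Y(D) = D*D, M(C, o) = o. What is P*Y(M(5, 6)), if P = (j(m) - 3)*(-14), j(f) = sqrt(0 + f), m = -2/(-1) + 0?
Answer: 1512 - 504*sqrt(2) ≈ 799.24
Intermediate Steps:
m = 2 (m = -2*(-1) + 0 = 2 + 0 = 2)
Y(D) = D**2
j(f) = sqrt(f)
P = 42 - 14*sqrt(2) (P = (sqrt(2) - 3)*(-14) = (-3 + sqrt(2))*(-14) = 42 - 14*sqrt(2) ≈ 22.201)
P*Y(M(5, 6)) = (42 - 14*sqrt(2))*6**2 = (42 - 14*sqrt(2))*36 = 1512 - 504*sqrt(2)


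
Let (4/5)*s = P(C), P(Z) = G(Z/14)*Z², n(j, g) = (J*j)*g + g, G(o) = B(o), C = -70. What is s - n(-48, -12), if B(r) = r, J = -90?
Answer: 21227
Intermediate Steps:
G(o) = o
n(j, g) = g - 90*g*j (n(j, g) = (-90*j)*g + g = -90*g*j + g = g - 90*g*j)
P(Z) = Z³/14 (P(Z) = (Z/14)*Z² = Z³/14)
s = -30625 (s = 5*((1/14)*(-70)³)/4 = 5*((1/14)*(-343000))/4 = (5/4)*(-24500) = -30625)
s - n(-48, -12) = -30625 - (-12)*(1 - 90*(-48)) = -30625 - (-12)*(1 + 4320) = -30625 - (-12)*4321 = -30625 - 1*(-51852) = -30625 + 51852 = 21227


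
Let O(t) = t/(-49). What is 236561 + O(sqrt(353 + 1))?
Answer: 236561 - sqrt(354)/49 ≈ 2.3656e+5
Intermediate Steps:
O(t) = -t/49 (O(t) = t*(-1/49) = -t/49)
236561 + O(sqrt(353 + 1)) = 236561 - sqrt(353 + 1)/49 = 236561 - sqrt(354)/49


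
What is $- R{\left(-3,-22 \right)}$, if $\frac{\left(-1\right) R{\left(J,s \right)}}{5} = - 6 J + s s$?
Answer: $2510$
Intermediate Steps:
$R{\left(J,s \right)} = - 5 s^{2} + 30 J$ ($R{\left(J,s \right)} = - 5 \left(- 6 J + s s\right) = - 5 \left(- 6 J + s^{2}\right) = - 5 \left(s^{2} - 6 J\right) = - 5 s^{2} + 30 J$)
$- R{\left(-3,-22 \right)} = - (- 5 \left(-22\right)^{2} + 30 \left(-3\right)) = - (\left(-5\right) 484 - 90) = - (-2420 - 90) = \left(-1\right) \left(-2510\right) = 2510$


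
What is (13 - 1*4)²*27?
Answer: 2187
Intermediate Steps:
(13 - 1*4)²*27 = (13 - 4)²*27 = 9²*27 = 81*27 = 2187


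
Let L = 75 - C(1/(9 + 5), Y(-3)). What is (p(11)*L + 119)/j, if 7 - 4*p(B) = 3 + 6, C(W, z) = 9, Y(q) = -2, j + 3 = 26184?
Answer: 86/26181 ≈ 0.0032848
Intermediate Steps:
j = 26181 (j = -3 + 26184 = 26181)
p(B) = -½ (p(B) = 7/4 - (3 + 6)/4 = 7/4 - ¼*9 = 7/4 - 9/4 = -½)
L = 66 (L = 75 - 1*9 = 75 - 9 = 66)
(p(11)*L + 119)/j = (-½*66 + 119)/26181 = (-33 + 119)*(1/26181) = 86*(1/26181) = 86/26181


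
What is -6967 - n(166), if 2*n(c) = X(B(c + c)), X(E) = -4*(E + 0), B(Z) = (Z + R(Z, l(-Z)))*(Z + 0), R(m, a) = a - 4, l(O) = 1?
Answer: 211489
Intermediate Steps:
R(m, a) = -4 + a
B(Z) = Z*(-3 + Z) (B(Z) = (Z + (-4 + 1))*(Z + 0) = (Z - 3)*Z = (-3 + Z)*Z = Z*(-3 + Z))
X(E) = -4*E
n(c) = -4*c*(-3 + 2*c) (n(c) = (-4*(c + c)*(-3 + (c + c)))/2 = (-4*2*c*(-3 + 2*c))/2 = (-8*c*(-3 + 2*c))/2 = -4*c*(-3 + 2*c))
-6967 - n(166) = -6967 - 4*166*(3 - 2*166) = -6967 - 4*166*(3 - 332) = -6967 - 4*166*(-329) = -6967 - 1*(-218456) = -6967 + 218456 = 211489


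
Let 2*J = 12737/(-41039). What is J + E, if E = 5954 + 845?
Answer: 558035585/82078 ≈ 6798.8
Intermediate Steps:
J = -12737/82078 (J = (12737/(-41039))/2 = (12737*(-1/41039))/2 = (1/2)*(-12737/41039) = -12737/82078 ≈ -0.15518)
E = 6799
J + E = -12737/82078 + 6799 = 558035585/82078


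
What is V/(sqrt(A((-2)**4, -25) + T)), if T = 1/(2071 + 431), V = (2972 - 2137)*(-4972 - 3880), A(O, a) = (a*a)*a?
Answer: 22174260*I*sqrt(10868062222)/39093749 ≈ 59131.0*I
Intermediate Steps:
A(O, a) = a**3 (A(O, a) = a**2*a = a**3)
V = -7391420 (V = 835*(-8852) = -7391420)
T = 1/2502 ≈ 0.00039968
V/(sqrt(A((-2)**4, -25) + T)) = -7391420/sqrt((-25)**3 + 1/2502) = -7391420/sqrt(-15625 + 1/2502) = -7391420*(-3*I*sqrt(10868062222)/39093749) = -(-22174260)*I*sqrt(10868062222)/39093749 = 22174260*I*sqrt(10868062222)/39093749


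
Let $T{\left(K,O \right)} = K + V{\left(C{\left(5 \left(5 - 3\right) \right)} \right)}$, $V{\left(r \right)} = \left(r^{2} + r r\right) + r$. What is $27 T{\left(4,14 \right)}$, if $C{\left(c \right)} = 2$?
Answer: $378$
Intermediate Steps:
$V{\left(r \right)} = r + 2 r^{2}$ ($V{\left(r \right)} = \left(r^{2} + r^{2}\right) + r = 2 r^{2} + r = r + 2 r^{2}$)
$T{\left(K,O \right)} = 10 + K$ ($T{\left(K,O \right)} = K + 2 \left(1 + 2 \cdot 2\right) = K + 2 \left(1 + 4\right) = K + 2 \cdot 5 = K + 10 = 10 + K$)
$27 T{\left(4,14 \right)} = 27 \left(10 + 4\right) = 27 \cdot 14 = 378$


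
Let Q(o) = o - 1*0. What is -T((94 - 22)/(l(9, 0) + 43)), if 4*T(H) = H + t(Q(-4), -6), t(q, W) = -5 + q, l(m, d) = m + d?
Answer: 99/52 ≈ 1.9038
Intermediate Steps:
l(m, d) = d + m
Q(o) = o (Q(o) = o + 0 = o)
T(H) = -9/4 + H/4 (T(H) = (H + (-5 - 4))/4 = (H - 9)/4 = (-9 + H)/4 = -9/4 + H/4)
-T((94 - 22)/(l(9, 0) + 43)) = -(-9/4 + ((94 - 22)/((0 + 9) + 43))/4) = -(-9/4 + (72/(9 + 43))/4) = -(-9/4 + (72/52)/4) = -(-9/4 + (72*(1/52))/4) = -(-9/4 + (1/4)*(18/13)) = -(-9/4 + 9/26) = -1*(-99/52) = 99/52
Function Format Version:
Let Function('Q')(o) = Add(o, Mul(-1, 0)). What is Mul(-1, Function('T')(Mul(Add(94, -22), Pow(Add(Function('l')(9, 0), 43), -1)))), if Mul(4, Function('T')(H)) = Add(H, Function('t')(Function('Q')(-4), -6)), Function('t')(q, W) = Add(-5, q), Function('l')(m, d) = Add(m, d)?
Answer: Rational(99, 52) ≈ 1.9038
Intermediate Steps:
Function('l')(m, d) = Add(d, m)
Function('Q')(o) = o (Function('Q')(o) = Add(o, 0) = o)
Function('T')(H) = Add(Rational(-9, 4), Mul(Rational(1, 4), H)) (Function('T')(H) = Mul(Rational(1, 4), Add(H, Add(-5, -4))) = Mul(Rational(1, 4), Add(H, -9)) = Mul(Rational(1, 4), Add(-9, H)) = Add(Rational(-9, 4), Mul(Rational(1, 4), H)))
Mul(-1, Function('T')(Mul(Add(94, -22), Pow(Add(Function('l')(9, 0), 43), -1)))) = Mul(-1, Add(Rational(-9, 4), Mul(Rational(1, 4), Mul(Add(94, -22), Pow(Add(Add(0, 9), 43), -1))))) = Mul(-1, Add(Rational(-9, 4), Mul(Rational(1, 4), Mul(72, Pow(Add(9, 43), -1))))) = Mul(-1, Add(Rational(-9, 4), Mul(Rational(1, 4), Mul(72, Pow(52, -1))))) = Mul(-1, Add(Rational(-9, 4), Mul(Rational(1, 4), Mul(72, Rational(1, 52))))) = Mul(-1, Add(Rational(-9, 4), Mul(Rational(1, 4), Rational(18, 13)))) = Mul(-1, Add(Rational(-9, 4), Rational(9, 26))) = Mul(-1, Rational(-99, 52)) = Rational(99, 52)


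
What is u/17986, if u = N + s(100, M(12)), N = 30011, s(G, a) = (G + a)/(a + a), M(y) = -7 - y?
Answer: 1140337/683468 ≈ 1.6685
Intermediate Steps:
s(G, a) = (G + a)/(2*a) (s(G, a) = (G + a)/((2*a)) = (G + a)*(1/(2*a)) = (G + a)/(2*a))
u = 1140337/38 (u = 30011 + (100 + (-7 - 1*12))/(2*(-7 - 1*12)) = 30011 + (100 + (-7 - 12))/(2*(-7 - 12)) = 30011 + (½)*(100 - 19)/(-19) = 30011 + (½)*(-1/19)*81 = 30011 - 81/38 = 1140337/38 ≈ 30009.)
u/17986 = (1140337/38)/17986 = (1140337/38)*(1/17986) = 1140337/683468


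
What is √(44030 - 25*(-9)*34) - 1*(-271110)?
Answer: 271110 + 4*√3230 ≈ 2.7134e+5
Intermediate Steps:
√(44030 - 25*(-9)*34) - 1*(-271110) = √(44030 + 225*34) + 271110 = √(44030 + 7650) + 271110 = √51680 + 271110 = 4*√3230 + 271110 = 271110 + 4*√3230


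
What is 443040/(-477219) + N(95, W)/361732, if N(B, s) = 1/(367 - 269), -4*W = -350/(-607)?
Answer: -5235216853407/5639095854728 ≈ -0.92838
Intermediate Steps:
W = -175/1214 (W = -(-175)/(2*(-607)) = -(-175)*(-1)/(2*607) = -¼*350/607 = -175/1214 ≈ -0.14415)
N(B, s) = 1/98
443040/(-477219) + N(95, W)/361732 = 443040/(-477219) + (1/98)/361732 = 443040*(-1/477219) + (1/98)*(1/361732) = -147680/159073 + 1/35449736 = -5235216853407/5639095854728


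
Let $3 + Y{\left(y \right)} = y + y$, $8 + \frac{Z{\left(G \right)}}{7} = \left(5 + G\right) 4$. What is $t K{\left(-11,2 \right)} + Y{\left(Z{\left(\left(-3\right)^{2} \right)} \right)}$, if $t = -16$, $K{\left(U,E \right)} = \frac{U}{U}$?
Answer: $653$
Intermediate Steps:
$K{\left(U,E \right)} = 1$
$Z{\left(G \right)} = 84 + 28 G$ ($Z{\left(G \right)} = -56 + 7 \left(5 + G\right) 4 = -56 + 7 \left(20 + 4 G\right) = -56 + \left(140 + 28 G\right) = 84 + 28 G$)
$Y{\left(y \right)} = -3 + 2 y$ ($Y{\left(y \right)} = -3 + \left(y + y\right) = -3 + 2 y$)
$t K{\left(-11,2 \right)} + Y{\left(Z{\left(\left(-3\right)^{2} \right)} \right)} = \left(-16\right) 1 - \left(3 - 2 \left(84 + 28 \left(-3\right)^{2}\right)\right) = -16 - \left(3 - 2 \left(84 + 28 \cdot 9\right)\right) = -16 - \left(3 - 2 \left(84 + 252\right)\right) = -16 + \left(-3 + 2 \cdot 336\right) = -16 + \left(-3 + 672\right) = -16 + 669 = 653$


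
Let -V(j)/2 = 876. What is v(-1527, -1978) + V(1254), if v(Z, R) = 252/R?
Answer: -1732854/989 ≈ -1752.1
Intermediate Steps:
V(j) = -1752 (V(j) = -2*876 = -1752)
v(-1527, -1978) + V(1254) = 252/(-1978) - 1752 = 252*(-1/1978) - 1752 = -126/989 - 1752 = -1732854/989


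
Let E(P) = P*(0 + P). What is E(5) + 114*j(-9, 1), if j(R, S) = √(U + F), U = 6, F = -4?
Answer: 25 + 114*√2 ≈ 186.22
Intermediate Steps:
E(P) = P² (E(P) = P*P = P²)
j(R, S) = √2 (j(R, S) = √(6 - 4) = √2)
E(5) + 114*j(-9, 1) = 5² + 114*√2 = 25 + 114*√2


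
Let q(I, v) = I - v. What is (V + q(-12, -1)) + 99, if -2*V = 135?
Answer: 41/2 ≈ 20.500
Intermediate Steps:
V = -135/2 (V = -½*135 = -135/2 ≈ -67.500)
(V + q(-12, -1)) + 99 = (-135/2 + (-12 - 1*(-1))) + 99 = (-135/2 + (-12 + 1)) + 99 = (-135/2 - 11) + 99 = -157/2 + 99 = 41/2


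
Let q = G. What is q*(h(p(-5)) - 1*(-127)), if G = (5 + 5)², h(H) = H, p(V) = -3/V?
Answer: 12760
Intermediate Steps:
G = 100 (G = 10² = 100)
q = 100
q*(h(p(-5)) - 1*(-127)) = 100*(-3/(-5) - 1*(-127)) = 100*(-3*(-⅕) + 127) = 100*(⅗ + 127) = 100*(638/5) = 12760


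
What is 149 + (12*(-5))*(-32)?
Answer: 2069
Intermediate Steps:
149 + (12*(-5))*(-32) = 149 - 60*(-32) = 149 + 1920 = 2069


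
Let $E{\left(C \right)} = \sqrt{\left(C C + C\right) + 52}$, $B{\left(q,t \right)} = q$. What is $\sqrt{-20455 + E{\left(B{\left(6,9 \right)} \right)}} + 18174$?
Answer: $18174 + \sqrt{-20455 + \sqrt{94}} \approx 18174.0 + 142.99 i$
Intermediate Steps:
$E{\left(C \right)} = \sqrt{52 + C + C^{2}}$ ($E{\left(C \right)} = \sqrt{\left(C^{2} + C\right) + 52} = \sqrt{\left(C + C^{2}\right) + 52} = \sqrt{52 + C + C^{2}}$)
$\sqrt{-20455 + E{\left(B{\left(6,9 \right)} \right)}} + 18174 = \sqrt{-20455 + \sqrt{52 + 6 + 6^{2}}} + 18174 = \sqrt{-20455 + \sqrt{52 + 6 + 36}} + 18174 = \sqrt{-20455 + \sqrt{94}} + 18174 = 18174 + \sqrt{-20455 + \sqrt{94}}$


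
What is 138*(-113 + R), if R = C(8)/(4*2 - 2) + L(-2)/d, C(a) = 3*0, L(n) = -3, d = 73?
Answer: -1138776/73 ≈ -15600.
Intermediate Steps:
C(a) = 0
R = -3/73 (R = 0/(4*2 - 2) - 3/73 = 0/(8 - 2) - 3*1/73 = 0/6 - 3/73 = 0*(1/6) - 3/73 = 0 - 3/73 = -3/73 ≈ -0.041096)
138*(-113 + R) = 138*(-113 - 3/73) = 138*(-8252/73) = -1138776/73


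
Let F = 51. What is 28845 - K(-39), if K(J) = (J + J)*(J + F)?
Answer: 29781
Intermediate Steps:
K(J) = 2*J*(51 + J) (K(J) = (J + J)*(J + 51) = (2*J)*(51 + J) = 2*J*(51 + J))
28845 - K(-39) = 28845 - 2*(-39)*(51 - 39) = 28845 - 2*(-39)*12 = 28845 - 1*(-936) = 28845 + 936 = 29781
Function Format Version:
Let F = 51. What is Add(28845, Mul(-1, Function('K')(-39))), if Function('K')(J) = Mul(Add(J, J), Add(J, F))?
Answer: 29781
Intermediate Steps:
Function('K')(J) = Mul(2, J, Add(51, J)) (Function('K')(J) = Mul(Add(J, J), Add(J, 51)) = Mul(Mul(2, J), Add(51, J)) = Mul(2, J, Add(51, J)))
Add(28845, Mul(-1, Function('K')(-39))) = Add(28845, Mul(-1, Mul(2, -39, Add(51, -39)))) = Add(28845, Mul(-1, Mul(2, -39, 12))) = Add(28845, Mul(-1, -936)) = Add(28845, 936) = 29781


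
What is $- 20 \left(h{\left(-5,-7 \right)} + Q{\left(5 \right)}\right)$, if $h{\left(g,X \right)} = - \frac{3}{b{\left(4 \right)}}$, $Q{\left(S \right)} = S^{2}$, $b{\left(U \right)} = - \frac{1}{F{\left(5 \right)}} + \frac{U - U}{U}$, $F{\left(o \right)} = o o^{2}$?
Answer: $-8000$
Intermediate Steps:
$F{\left(o \right)} = o^{3}$
$b{\left(U \right)} = - \frac{1}{125}$ ($b{\left(U \right)} = - \frac{1}{5^{3}} + \frac{U - U}{U} = - \frac{1}{125} + \frac{0}{U} = \left(-1\right) \frac{1}{125} + 0 = - \frac{1}{125} + 0 = - \frac{1}{125}$)
$h{\left(g,X \right)} = 375$ ($h{\left(g,X \right)} = - \frac{3}{- \frac{1}{125}} = \left(-3\right) \left(-125\right) = 375$)
$- 20 \left(h{\left(-5,-7 \right)} + Q{\left(5 \right)}\right) = - 20 \left(375 + 5^{2}\right) = - 20 \left(375 + 25\right) = \left(-20\right) 400 = -8000$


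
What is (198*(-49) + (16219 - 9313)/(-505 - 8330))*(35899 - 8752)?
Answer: -775717163724/2945 ≈ -2.6340e+8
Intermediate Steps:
(198*(-49) + (16219 - 9313)/(-505 - 8330))*(35899 - 8752) = (-9702 + 6906/(-8835))*27147 = (-9702 + 6906*(-1/8835))*27147 = (-9702 - 2302/2945)*27147 = -28574692/2945*27147 = -775717163724/2945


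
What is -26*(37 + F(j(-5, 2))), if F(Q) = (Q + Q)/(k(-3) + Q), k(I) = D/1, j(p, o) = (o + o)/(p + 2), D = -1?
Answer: -6942/7 ≈ -991.71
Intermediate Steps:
j(p, o) = 2*o/(2 + p) (j(p, o) = (2*o)/(2 + p) = 2*o/(2 + p))
k(I) = -1 (k(I) = -1/1 = -1*1 = -1)
F(Q) = 2*Q/(-1 + Q) (F(Q) = (Q + Q)/(-1 + Q) = (2*Q)/(-1 + Q) = 2*Q/(-1 + Q))
-26*(37 + F(j(-5, 2))) = -26*(37 + 2*(2*2/(2 - 5))/(-1 + 2*2/(2 - 5))) = -26*(37 + 2*(2*2/(-3))/(-1 + 2*2/(-3))) = -26*(37 + 2*(2*2*(-⅓))/(-1 + 2*2*(-⅓))) = -26*(37 + 2*(-4/3)/(-1 - 4/3)) = -26*(37 + 2*(-4/3)/(-7/3)) = -26*(37 + 2*(-4/3)*(-3/7)) = -26*(37 + 8/7) = -26*267/7 = -6942/7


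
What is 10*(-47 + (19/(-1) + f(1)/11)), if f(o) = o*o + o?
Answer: -7240/11 ≈ -658.18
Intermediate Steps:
f(o) = o + o² (f(o) = o² + o = o + o²)
10*(-47 + (19/(-1) + f(1)/11)) = 10*(-47 + (19/(-1) + (1*(1 + 1))/11)) = 10*(-47 + (19*(-1) + (1*2)*(1/11))) = 10*(-47 + (-19 + 2*(1/11))) = 10*(-47 + (-19 + 2/11)) = 10*(-47 - 207/11) = 10*(-724/11) = -7240/11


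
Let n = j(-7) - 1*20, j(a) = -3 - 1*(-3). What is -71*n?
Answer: 1420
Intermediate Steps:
j(a) = 0 (j(a) = -3 + 3 = 0)
n = -20 (n = 0 - 1*20 = 0 - 20 = -20)
-71*n = -71*(-20) = 1420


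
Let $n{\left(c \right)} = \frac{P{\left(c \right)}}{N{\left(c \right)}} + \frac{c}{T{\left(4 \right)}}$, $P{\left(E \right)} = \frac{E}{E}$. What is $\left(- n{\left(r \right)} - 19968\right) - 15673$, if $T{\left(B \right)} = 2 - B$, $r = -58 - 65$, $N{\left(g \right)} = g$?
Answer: $- \frac{8782813}{246} \approx -35703.0$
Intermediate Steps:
$P{\left(E \right)} = 1$
$r = -123$
$n{\left(c \right)} = \frac{1}{c} - \frac{c}{2}$ ($n{\left(c \right)} = 1 \frac{1}{c} + \frac{c}{2 - 4} = \frac{1}{c} + \frac{c}{2 - 4} = \frac{1}{c} + \frac{c}{-2} = \frac{1}{c} + c \left(- \frac{1}{2}\right) = \frac{1}{c} - \frac{c}{2}$)
$\left(- n{\left(r \right)} - 19968\right) - 15673 = \left(- (\frac{1}{-123} - - \frac{123}{2}) - 19968\right) - 15673 = \left(- (- \frac{1}{123} + \frac{123}{2}) - 19968\right) - 15673 = \left(\left(-1\right) \frac{15127}{246} - 19968\right) - 15673 = \left(- \frac{15127}{246} - 19968\right) - 15673 = - \frac{4927255}{246} - 15673 = - \frac{8782813}{246}$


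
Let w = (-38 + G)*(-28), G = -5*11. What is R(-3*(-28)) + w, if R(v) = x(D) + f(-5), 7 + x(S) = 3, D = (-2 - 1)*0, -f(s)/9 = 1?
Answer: 2591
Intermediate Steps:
f(s) = -9 (f(s) = -9*1 = -9)
D = 0 (D = -3*0 = 0)
x(S) = -4 (x(S) = -7 + 3 = -4)
G = -55
R(v) = -13 (R(v) = -4 - 9 = -13)
w = 2604 (w = (-38 - 55)*(-28) = -93*(-28) = 2604)
R(-3*(-28)) + w = -13 + 2604 = 2591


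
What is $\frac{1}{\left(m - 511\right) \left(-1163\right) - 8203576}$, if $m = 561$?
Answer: $- \frac{1}{8261726} \approx -1.2104 \cdot 10^{-7}$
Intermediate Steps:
$\frac{1}{\left(m - 511\right) \left(-1163\right) - 8203576} = \frac{1}{\left(561 - 511\right) \left(-1163\right) - 8203576} = \frac{1}{50 \left(-1163\right) - 8203576} = \frac{1}{-58150 - 8203576} = \frac{1}{-8261726} = - \frac{1}{8261726}$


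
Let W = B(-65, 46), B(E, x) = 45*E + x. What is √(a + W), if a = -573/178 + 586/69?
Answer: I*√433494504174/12282 ≈ 53.607*I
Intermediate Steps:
B(E, x) = x + 45*E
W = -2879 (W = 46 + 45*(-65) = 46 - 2925 = -2879)
a = 64771/12282 (a = -573*1/178 + 586*(1/69) = -573/178 + 586/69 = 64771/12282 ≈ 5.2737)
√(a + W) = √(64771/12282 - 2879) = √(-35295107/12282) = I*√433494504174/12282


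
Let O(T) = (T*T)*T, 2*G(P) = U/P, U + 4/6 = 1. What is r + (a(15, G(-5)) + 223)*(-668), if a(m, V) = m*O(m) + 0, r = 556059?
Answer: -33410405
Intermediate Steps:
U = 1/3 (U = -2/3 + 1 = 1/3 ≈ 0.33333)
G(P) = 1/(6*P) (G(P) = (1/(3*P))/2 = 1/(6*P))
O(T) = T**3 (O(T) = T**2*T = T**3)
a(m, V) = m**4 (a(m, V) = m*m**3 + 0 = m**4 + 0 = m**4)
r + (a(15, G(-5)) + 223)*(-668) = 556059 + (15**4 + 223)*(-668) = 556059 + (50625 + 223)*(-668) = 556059 + 50848*(-668) = 556059 - 33966464 = -33410405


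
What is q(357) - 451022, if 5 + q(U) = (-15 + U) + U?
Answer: -450328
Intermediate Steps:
q(U) = -20 + 2*U (q(U) = -5 + ((-15 + U) + U) = -5 + (-15 + 2*U) = -20 + 2*U)
q(357) - 451022 = (-20 + 2*357) - 451022 = (-20 + 714) - 451022 = 694 - 451022 = -450328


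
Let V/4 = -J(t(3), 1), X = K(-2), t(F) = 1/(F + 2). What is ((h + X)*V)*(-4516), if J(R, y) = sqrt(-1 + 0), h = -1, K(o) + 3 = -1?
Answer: -90320*I ≈ -90320.0*I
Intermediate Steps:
K(o) = -4 (K(o) = -3 - 1 = -4)
t(F) = 1/(2 + F)
X = -4
J(R, y) = I (J(R, y) = sqrt(-1) = I)
V = -4*I (V = 4*(-I) = -4*I ≈ -4.0*I)
((h + X)*V)*(-4516) = ((-1 - 4)*(-4*I))*(-4516) = -(-20)*I*(-4516) = (20*I)*(-4516) = -90320*I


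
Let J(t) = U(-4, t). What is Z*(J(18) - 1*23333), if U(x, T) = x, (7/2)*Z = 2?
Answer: -93348/7 ≈ -13335.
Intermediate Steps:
Z = 4/7 (Z = (2/7)*2 = 4/7 ≈ 0.57143)
J(t) = -4
Z*(J(18) - 1*23333) = 4*(-4 - 1*23333)/7 = 4*(-4 - 23333)/7 = (4/7)*(-23337) = -93348/7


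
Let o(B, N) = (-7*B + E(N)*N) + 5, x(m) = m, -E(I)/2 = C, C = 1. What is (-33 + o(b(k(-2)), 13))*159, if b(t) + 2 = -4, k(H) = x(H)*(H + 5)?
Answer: -1908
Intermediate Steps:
E(I) = -2 (E(I) = -2*1 = -2)
k(H) = H*(5 + H) (k(H) = H*(H + 5) = H*(5 + H))
b(t) = -6 (b(t) = -2 - 4 = -6)
o(B, N) = 5 - 7*B - 2*N (o(B, N) = (-7*B - 2*N) + 5 = 5 - 7*B - 2*N)
(-33 + o(b(k(-2)), 13))*159 = (-33 + (5 - 7*(-6) - 2*13))*159 = (-33 + (5 + 42 - 26))*159 = (-33 + 21)*159 = -12*159 = -1908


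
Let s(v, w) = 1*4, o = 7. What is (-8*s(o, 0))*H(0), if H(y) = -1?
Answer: 32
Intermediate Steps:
s(v, w) = 4
(-8*s(o, 0))*H(0) = -8*4*(-1) = -32*(-1) = 32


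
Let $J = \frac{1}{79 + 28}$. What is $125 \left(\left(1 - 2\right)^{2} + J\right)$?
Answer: $\frac{13500}{107} \approx 126.17$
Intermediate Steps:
$J = \frac{1}{107} \approx 0.0093458$
$125 \left(\left(1 - 2\right)^{2} + J\right) = 125 \left(\left(1 - 2\right)^{2} + \frac{1}{107}\right) = 125 \left(\left(-1\right)^{2} + \frac{1}{107}\right) = 125 \left(1 + \frac{1}{107}\right) = 125 \cdot \frac{108}{107} = \frac{13500}{107}$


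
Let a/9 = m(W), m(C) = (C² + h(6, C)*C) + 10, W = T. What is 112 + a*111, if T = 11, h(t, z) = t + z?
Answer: 317794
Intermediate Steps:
W = 11
m(C) = 10 + C² + C*(6 + C) (m(C) = (C² + (6 + C)*C) + 10 = (C² + C*(6 + C)) + 10 = 10 + C² + C*(6 + C))
a = 2862 (a = 9*(10 + 11² + 11*(6 + 11)) = 9*(10 + 121 + 11*17) = 9*(10 + 121 + 187) = 9*318 = 2862)
112 + a*111 = 112 + 2862*111 = 112 + 317682 = 317794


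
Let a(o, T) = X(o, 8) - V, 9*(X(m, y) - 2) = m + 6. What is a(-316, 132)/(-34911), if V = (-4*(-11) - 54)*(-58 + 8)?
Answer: 4792/314199 ≈ 0.015251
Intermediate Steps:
X(m, y) = 8/3 + m/9 (X(m, y) = 2 + (m + 6)/9 = 2 + (6 + m)/9 = 2 + (⅔ + m/9) = 8/3 + m/9)
V = 500 (V = (44 - 54)*(-50) = -10*(-50) = 500)
a(o, T) = -1492/3 + o/9 (a(o, T) = (8/3 + o/9) - 1*500 = (8/3 + o/9) - 500 = -1492/3 + o/9)
a(-316, 132)/(-34911) = (-1492/3 + (⅑)*(-316))/(-34911) = (-1492/3 - 316/9)*(-1/34911) = -4792/9*(-1/34911) = 4792/314199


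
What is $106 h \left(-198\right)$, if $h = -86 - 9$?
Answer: $1993860$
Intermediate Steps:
$h = -95$ ($h = -86 - 9 = -95$)
$106 h \left(-198\right) = 106 \left(-95\right) \left(-198\right) = \left(-10070\right) \left(-198\right) = 1993860$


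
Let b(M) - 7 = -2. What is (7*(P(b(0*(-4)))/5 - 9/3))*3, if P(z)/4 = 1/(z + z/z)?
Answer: -301/5 ≈ -60.200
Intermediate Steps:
b(M) = 5 (b(M) = 7 - 2 = 5)
P(z) = 4/(1 + z) (P(z) = 4/(z + z/z) = 4/(z + 1) = 4/(1 + z))
(7*(P(b(0*(-4)))/5 - 9/3))*3 = (7*((4/(1 + 5))/5 - 9/3))*3 = (7*((4/6)*(⅕) - 9*⅓))*3 = (7*((4*(⅙))*(⅕) - 3))*3 = (7*((⅔)*(⅕) - 3))*3 = (7*(2/15 - 3))*3 = (7*(-43/15))*3 = -301/15*3 = -301/5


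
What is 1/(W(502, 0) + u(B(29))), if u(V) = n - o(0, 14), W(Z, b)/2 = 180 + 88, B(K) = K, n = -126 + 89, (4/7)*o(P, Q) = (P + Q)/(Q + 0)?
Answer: 4/1989 ≈ 0.0020111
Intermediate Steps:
o(P, Q) = 7*(P + Q)/(4*Q) (o(P, Q) = 7*((P + Q)/(Q + 0))/4 = 7*((P + Q)/Q)/4 = 7*(P + Q)/(4*Q))
n = -37
W(Z, b) = 536 (W(Z, b) = 2*(180 + 88) = 2*268 = 536)
u(V) = -155/4 (u(V) = -37 - 7*(0 + 14)/(4*14) = -37 - 7*14/(4*14) = -37 - 1*7/4 = -37 - 7/4 = -155/4)
1/(W(502, 0) + u(B(29))) = 1/(536 - 155/4) = 1/(1989/4) = 4/1989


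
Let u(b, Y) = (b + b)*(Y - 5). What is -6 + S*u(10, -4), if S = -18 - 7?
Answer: 4494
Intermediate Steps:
S = -25
u(b, Y) = 2*b*(-5 + Y) (u(b, Y) = (2*b)*(-5 + Y) = 2*b*(-5 + Y))
-6 + S*u(10, -4) = -6 - 50*10*(-5 - 4) = -6 - 50*10*(-9) = -6 - 25*(-180) = -6 + 4500 = 4494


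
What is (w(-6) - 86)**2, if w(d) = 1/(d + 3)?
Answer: 67081/9 ≈ 7453.4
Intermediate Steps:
w(d) = 1/(3 + d)
(w(-6) - 86)**2 = (1/(3 - 6) - 86)**2 = (1/(-3) - 86)**2 = (-1/3 - 86)**2 = (-259/3)**2 = 67081/9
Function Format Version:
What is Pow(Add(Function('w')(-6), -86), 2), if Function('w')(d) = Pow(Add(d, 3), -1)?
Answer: Rational(67081, 9) ≈ 7453.4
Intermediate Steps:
Function('w')(d) = Pow(Add(3, d), -1)
Pow(Add(Function('w')(-6), -86), 2) = Pow(Add(Pow(Add(3, -6), -1), -86), 2) = Pow(Add(Pow(-3, -1), -86), 2) = Pow(Add(Rational(-1, 3), -86), 2) = Pow(Rational(-259, 3), 2) = Rational(67081, 9)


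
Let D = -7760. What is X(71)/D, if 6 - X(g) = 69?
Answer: 63/7760 ≈ 0.0081186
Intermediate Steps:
X(g) = -63 (X(g) = 6 - 1*69 = 6 - 69 = -63)
X(71)/D = -63/(-7760) = -63*(-1/7760) = 63/7760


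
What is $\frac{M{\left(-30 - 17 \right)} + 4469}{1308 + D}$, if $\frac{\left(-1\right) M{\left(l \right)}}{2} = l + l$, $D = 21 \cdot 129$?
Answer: $\frac{4657}{4017} \approx 1.1593$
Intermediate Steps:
$D = 2709$
$M{\left(l \right)} = - 4 l$ ($M{\left(l \right)} = - 2 \left(l + l\right) = - 2 \cdot 2 l = - 4 l$)
$\frac{M{\left(-30 - 17 \right)} + 4469}{1308 + D} = \frac{- 4 \left(-30 - 17\right) + 4469}{1308 + 2709} = \frac{\left(-4\right) \left(-47\right) + 4469}{4017} = \left(188 + 4469\right) \frac{1}{4017} = 4657 \cdot \frac{1}{4017} = \frac{4657}{4017}$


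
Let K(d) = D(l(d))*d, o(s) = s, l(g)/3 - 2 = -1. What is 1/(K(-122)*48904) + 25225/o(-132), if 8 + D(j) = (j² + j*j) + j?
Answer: -489123748133/2559537552 ≈ -191.10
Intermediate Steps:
l(g) = 3 (l(g) = 6 + 3*(-1) = 6 - 3 = 3)
D(j) = -8 + j + 2*j² (D(j) = -8 + ((j² + j*j) + j) = -8 + ((j² + j²) + j) = -8 + (2*j² + j) = -8 + (j + 2*j²) = -8 + j + 2*j²)
K(d) = 13*d (K(d) = (-8 + 3 + 2*3²)*d = (-8 + 3 + 2*9)*d = (-8 + 3 + 18)*d = 13*d)
1/(K(-122)*48904) + 25225/o(-132) = 1/((13*(-122))*48904) + 25225/(-132) = (1/48904)/(-1586) + 25225*(-1/132) = -1/1586*1/48904 - 25225/132 = -1/77561744 - 25225/132 = -489123748133/2559537552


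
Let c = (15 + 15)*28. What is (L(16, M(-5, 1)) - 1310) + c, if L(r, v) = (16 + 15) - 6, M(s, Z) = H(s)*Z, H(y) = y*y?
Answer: -445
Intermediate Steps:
H(y) = y**2
M(s, Z) = Z*s**2 (M(s, Z) = s**2*Z = Z*s**2)
L(r, v) = 25 (L(r, v) = 31 - 6 = 25)
c = 840 (c = 30*28 = 840)
(L(16, M(-5, 1)) - 1310) + c = (25 - 1310) + 840 = -1285 + 840 = -445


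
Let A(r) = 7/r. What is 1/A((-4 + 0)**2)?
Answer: 16/7 ≈ 2.2857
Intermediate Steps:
1/A((-4 + 0)**2) = 1/(7/((-4 + 0)**2)) = 1/(7/((-4)**2)) = 1/(7/16) = 16/7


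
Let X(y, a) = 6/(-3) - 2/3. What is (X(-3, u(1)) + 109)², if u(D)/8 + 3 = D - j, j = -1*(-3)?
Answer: 101761/9 ≈ 11307.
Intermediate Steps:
j = 3
u(D) = -48 + 8*D (u(D) = -24 + 8*(D - 1*3) = -24 + 8*(D - 3) = -24 + 8*(-3 + D) = -24 + (-24 + 8*D) = -48 + 8*D)
X(y, a) = -8/3 (X(y, a) = 6*(-⅓) - 2*⅓ = -2 - ⅔ = -8/3)
(X(-3, u(1)) + 109)² = (-8/3 + 109)² = (319/3)² = 101761/9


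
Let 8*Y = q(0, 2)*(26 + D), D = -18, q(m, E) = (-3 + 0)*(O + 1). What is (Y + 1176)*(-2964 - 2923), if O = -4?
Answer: -6976095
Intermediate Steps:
q(m, E) = 9 (q(m, E) = (-3 + 0)*(-4 + 1) = -3*(-3) = 9)
Y = 9 (Y = (9*(26 - 18))/8 = (9*8)/8 = (⅛)*72 = 9)
(Y + 1176)*(-2964 - 2923) = (9 + 1176)*(-2964 - 2923) = 1185*(-5887) = -6976095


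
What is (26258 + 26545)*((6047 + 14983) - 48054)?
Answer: -1426948272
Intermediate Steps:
(26258 + 26545)*((6047 + 14983) - 48054) = 52803*(21030 - 48054) = 52803*(-27024) = -1426948272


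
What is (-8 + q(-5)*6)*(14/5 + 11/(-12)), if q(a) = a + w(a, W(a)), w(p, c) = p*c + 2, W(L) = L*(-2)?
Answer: -18419/30 ≈ -613.97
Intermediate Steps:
W(L) = -2*L
w(p, c) = 2 + c*p (w(p, c) = c*p + 2 = 2 + c*p)
q(a) = 2 + a - 2*a² (q(a) = a + (2 + (-2*a)*a) = a + (2 - 2*a²) = 2 + a - 2*a²)
(-8 + q(-5)*6)*(14/5 + 11/(-12)) = (-8 + (2 - 5 - 2*(-5)²)*6)*(14/5 + 11/(-12)) = (-8 + (2 - 5 - 2*25)*6)*(14*(⅕) + 11*(-1/12)) = (-8 + (2 - 5 - 50)*6)*(14/5 - 11/12) = (-8 - 53*6)*(113/60) = (-8 - 318)*(113/60) = -326*113/60 = -18419/30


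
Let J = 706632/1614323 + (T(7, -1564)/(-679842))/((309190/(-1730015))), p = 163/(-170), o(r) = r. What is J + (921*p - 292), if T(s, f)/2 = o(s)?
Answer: -34571720554136203082/29431792642785705 ≈ -1174.6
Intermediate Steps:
T(s, f) = 2*s
p = -163/170 (p = 163*(-1/170) = -163/170 ≈ -0.95882)
J = 303211003134431/692512768065546 (J = 706632/1614323 + ((2*7)/(-679842))/((309190/(-1730015))) = 706632*(1/1614323) + (14*(-1/679842))/((309190*(-1/1730015))) = 706632/1614323 - 7/(339921*(-8834/49429)) = 706632/1614323 - 7/339921*(-49429/8834) = 706632/1614323 + 49429/428980302 = 303211003134431/692512768065546 ≈ 0.43784)
J + (921*p - 292) = 303211003134431/692512768065546 + (921*(-163/170) - 292) = 303211003134431/692512768065546 + (-150123/170 - 292) = 303211003134431/692512768065546 - 199763/170 = -34571720554136203082/29431792642785705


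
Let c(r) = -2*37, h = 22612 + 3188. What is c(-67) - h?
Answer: -25874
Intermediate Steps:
h = 25800
c(r) = -74
c(-67) - h = -74 - 1*25800 = -74 - 25800 = -25874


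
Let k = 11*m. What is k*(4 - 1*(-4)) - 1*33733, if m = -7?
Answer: -34349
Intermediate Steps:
k = -77 (k = 11*(-7) = -77)
k*(4 - 1*(-4)) - 1*33733 = -77*(4 - 1*(-4)) - 1*33733 = -77*(4 + 4) - 33733 = -77*8 - 33733 = -616 - 33733 = -34349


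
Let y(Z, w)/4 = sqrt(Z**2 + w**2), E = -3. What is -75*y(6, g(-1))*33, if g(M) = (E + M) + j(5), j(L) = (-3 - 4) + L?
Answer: -59400*sqrt(2) ≈ -84004.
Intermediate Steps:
j(L) = -7 + L
g(M) = -5 + M (g(M) = (-3 + M) + (-7 + 5) = (-3 + M) - 2 = -5 + M)
y(Z, w) = 4*sqrt(Z**2 + w**2)
-75*y(6, g(-1))*33 = -300*sqrt(6**2 + (-5 - 1)**2)*33 = -300*sqrt(36 + (-6)**2)*33 = -300*sqrt(36 + 36)*33 = -300*sqrt(72)*33 = -300*6*sqrt(2)*33 = -1800*sqrt(2)*33 = -59400*sqrt(2)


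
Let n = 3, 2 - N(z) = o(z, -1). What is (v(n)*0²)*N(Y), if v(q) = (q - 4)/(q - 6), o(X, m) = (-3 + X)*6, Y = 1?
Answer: 0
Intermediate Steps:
o(X, m) = -18 + 6*X
N(z) = 20 - 6*z (N(z) = 2 - (-18 + 6*z) = 2 + (18 - 6*z) = 20 - 6*z)
v(q) = (-4 + q)/(-6 + q)
(v(n)*0²)*N(Y) = (((-4 + 3)/(-6 + 3))*0²)*(20 - 6*1) = ((-1/(-3))*0)*(20 - 6) = (-⅓*(-1)*0)*14 = ((⅓)*0)*14 = 0*14 = 0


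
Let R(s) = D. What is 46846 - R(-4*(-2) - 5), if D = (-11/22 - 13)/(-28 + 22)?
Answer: 187375/4 ≈ 46844.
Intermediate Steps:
D = 9/4 (D = (-11*1/22 - 13)/(-6) = (-1/2 - 13)*(-1/6) = -27/2*(-1/6) = 9/4 ≈ 2.2500)
R(s) = 9/4
46846 - R(-4*(-2) - 5) = 46846 - 1*9/4 = 46846 - 9/4 = 187375/4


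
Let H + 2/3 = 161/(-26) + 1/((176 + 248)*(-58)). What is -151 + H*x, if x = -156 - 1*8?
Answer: 233508787/239772 ≈ 973.88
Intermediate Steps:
x = -164 (x = -156 - 8 = -164)
H = -6578399/959088 (H = -⅔ + (161/(-26) + 1/((176 + 248)*(-58))) = -⅔ + (161*(-1/26) - 1/58/424) = -⅔ + (-161/26 + (1/424)*(-1/58)) = -⅔ + (-161/26 - 1/24592) = -⅔ - 1979669/319696 = -6578399/959088 ≈ -6.8590)
-151 + H*x = -151 - 6578399/959088*(-164) = -151 + 269714359/239772 = 233508787/239772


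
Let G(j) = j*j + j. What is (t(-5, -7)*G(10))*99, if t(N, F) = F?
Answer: -76230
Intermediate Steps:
G(j) = j + j**2 (G(j) = j**2 + j = j + j**2)
(t(-5, -7)*G(10))*99 = -70*(1 + 10)*99 = -70*11*99 = -7*110*99 = -770*99 = -76230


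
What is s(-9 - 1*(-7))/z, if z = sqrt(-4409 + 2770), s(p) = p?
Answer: 2*I*sqrt(1639)/1639 ≈ 0.049402*I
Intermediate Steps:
z = I*sqrt(1639) (z = sqrt(-1639) = I*sqrt(1639) ≈ 40.485*I)
s(-9 - 1*(-7))/z = (-9 - 1*(-7))/((I*sqrt(1639))) = (-9 + 7)*(-I*sqrt(1639)/1639) = -(-2)*I*sqrt(1639)/1639 = 2*I*sqrt(1639)/1639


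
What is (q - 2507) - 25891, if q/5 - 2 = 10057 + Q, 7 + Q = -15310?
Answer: -54688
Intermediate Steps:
Q = -15317 (Q = -7 - 15310 = -15317)
q = -26290 (q = 10 + 5*(10057 - 15317) = 10 + 5*(-5260) = 10 - 26300 = -26290)
(q - 2507) - 25891 = (-26290 - 2507) - 25891 = -28797 - 25891 = -54688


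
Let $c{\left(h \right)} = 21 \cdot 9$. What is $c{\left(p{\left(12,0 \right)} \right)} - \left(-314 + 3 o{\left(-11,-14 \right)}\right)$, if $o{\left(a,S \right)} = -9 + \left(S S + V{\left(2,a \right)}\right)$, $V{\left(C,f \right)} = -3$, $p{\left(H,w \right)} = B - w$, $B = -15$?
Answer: $-49$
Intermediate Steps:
$p{\left(H,w \right)} = -15 - w$
$c{\left(h \right)} = 189$
$o{\left(a,S \right)} = -12 + S^{2}$ ($o{\left(a,S \right)} = -9 + \left(S S - 3\right) = -9 + \left(S^{2} - 3\right) = -9 + \left(-3 + S^{2}\right) = -12 + S^{2}$)
$c{\left(p{\left(12,0 \right)} \right)} - \left(-314 + 3 o{\left(-11,-14 \right)}\right) = 189 + \left(- 3 \left(-12 + \left(-14\right)^{2}\right) + 314\right) = 189 + \left(- 3 \left(-12 + 196\right) + 314\right) = 189 + \left(\left(-3\right) 184 + 314\right) = 189 + \left(-552 + 314\right) = 189 - 238 = -49$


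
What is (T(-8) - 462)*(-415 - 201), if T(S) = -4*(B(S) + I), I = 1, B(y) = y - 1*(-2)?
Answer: 272272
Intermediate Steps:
B(y) = 2 + y (B(y) = y + 2 = 2 + y)
T(S) = -12 - 4*S (T(S) = -4*((2 + S) + 1) = -4*(3 + S) = -12 - 4*S)
(T(-8) - 462)*(-415 - 201) = ((-12 - 4*(-8)) - 462)*(-415 - 201) = ((-12 + 32) - 462)*(-616) = (20 - 462)*(-616) = -442*(-616) = 272272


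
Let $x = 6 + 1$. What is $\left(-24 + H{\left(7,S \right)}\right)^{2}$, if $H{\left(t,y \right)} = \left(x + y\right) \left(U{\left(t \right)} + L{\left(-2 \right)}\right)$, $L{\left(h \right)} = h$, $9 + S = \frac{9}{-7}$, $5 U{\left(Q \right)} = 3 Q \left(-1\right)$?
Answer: $\frac{16129}{1225} \approx 13.167$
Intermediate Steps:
$U{\left(Q \right)} = - \frac{3 Q}{5}$ ($U{\left(Q \right)} = \frac{3 Q \left(-1\right)}{5} = \frac{\left(-3\right) Q}{5} = - \frac{3 Q}{5}$)
$S = - \frac{72}{7}$ ($S = -9 + \frac{9}{-7} = -9 + 9 \left(- \frac{1}{7}\right) = -9 - \frac{9}{7} = - \frac{72}{7} \approx -10.286$)
$x = 7$
$H{\left(t,y \right)} = \left(-2 - \frac{3 t}{5}\right) \left(7 + y\right)$ ($H{\left(t,y \right)} = \left(7 + y\right) \left(- \frac{3 t}{5} - 2\right) = \left(7 + y\right) \left(-2 - \frac{3 t}{5}\right) = \left(-2 - \frac{3 t}{5}\right) \left(7 + y\right)$)
$\left(-24 + H{\left(7,S \right)}\right)^{2} = \left(-24 - \left(\frac{799}{35} - \frac{216}{5}\right)\right)^{2} = \left(-24 + \left(-14 + \frac{144}{7} - \frac{147}{5} + \frac{216}{5}\right)\right)^{2} = \left(-24 + \frac{713}{35}\right)^{2} = \left(- \frac{127}{35}\right)^{2} = \frac{16129}{1225}$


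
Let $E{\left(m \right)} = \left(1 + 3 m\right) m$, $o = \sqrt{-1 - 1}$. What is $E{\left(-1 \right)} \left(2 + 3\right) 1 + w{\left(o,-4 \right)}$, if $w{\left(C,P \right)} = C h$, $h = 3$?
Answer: $10 + 3 i \sqrt{2} \approx 10.0 + 4.2426 i$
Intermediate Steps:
$o = i \sqrt{2}$ ($o = \sqrt{-2} = i \sqrt{2} \approx 1.4142 i$)
$w{\left(C,P \right)} = 3 C$ ($w{\left(C,P \right)} = C 3 = 3 C$)
$E{\left(m \right)} = m \left(1 + 3 m\right)$
$E{\left(-1 \right)} \left(2 + 3\right) 1 + w{\left(o,-4 \right)} = - (1 + 3 \left(-1\right)) \left(2 + 3\right) 1 + 3 i \sqrt{2} = - (1 - 3) 5 \cdot 1 + 3 i \sqrt{2} = \left(-1\right) \left(-2\right) 5 + 3 i \sqrt{2} = 2 \cdot 5 + 3 i \sqrt{2} = 10 + 3 i \sqrt{2}$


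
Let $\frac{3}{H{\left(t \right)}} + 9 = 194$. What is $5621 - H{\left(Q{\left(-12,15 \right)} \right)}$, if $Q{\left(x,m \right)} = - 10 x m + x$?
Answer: $\frac{1039882}{185} \approx 5621.0$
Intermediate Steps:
$Q{\left(x,m \right)} = x - 10 m x$ ($Q{\left(x,m \right)} = - 10 m x + x = x - 10 m x$)
$H{\left(t \right)} = \frac{3}{185}$ ($H{\left(t \right)} = \frac{3}{-9 + 194} = \frac{3}{185}$)
$5621 - H{\left(Q{\left(-12,15 \right)} \right)} = 5621 - \frac{3}{185} = \frac{1039882}{185}$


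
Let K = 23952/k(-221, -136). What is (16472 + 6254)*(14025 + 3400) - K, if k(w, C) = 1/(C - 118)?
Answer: 402084358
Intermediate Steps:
k(w, C) = 1/(-118 + C)
K = -6083808 (K = 23952/(1/(-118 - 136)) = 23952/(1/(-254)) = 23952/(-1/254) = 23952*(-254) = -6083808)
(16472 + 6254)*(14025 + 3400) - K = (16472 + 6254)*(14025 + 3400) - 1*(-6083808) = 22726*17425 + 6083808 = 396000550 + 6083808 = 402084358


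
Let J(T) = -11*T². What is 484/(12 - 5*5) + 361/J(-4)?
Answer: -89877/2288 ≈ -39.282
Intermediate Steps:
484/(12 - 5*5) + 361/J(-4) = 484/(12 - 5*5) + 361/((-11*(-4)²)) = 484/(12 - 25) + 361/((-11*16)) = 484/(-13) + 361/(-176) = 484*(-1/13) + 361*(-1/176) = -484/13 - 361/176 = -89877/2288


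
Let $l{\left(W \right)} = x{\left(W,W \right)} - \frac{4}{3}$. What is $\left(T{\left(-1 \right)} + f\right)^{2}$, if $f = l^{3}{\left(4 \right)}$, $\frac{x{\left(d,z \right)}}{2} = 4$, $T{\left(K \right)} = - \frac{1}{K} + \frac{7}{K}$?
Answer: $\frac{61434244}{729} \approx 84272.0$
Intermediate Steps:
$T{\left(K \right)} = \frac{6}{K}$
$x{\left(d,z \right)} = 8$ ($x{\left(d,z \right)} = 2 \cdot 4 = 8$)
$l{\left(W \right)} = \frac{20}{3}$ ($l{\left(W \right)} = 8 - \frac{4}{3} = \frac{20}{3}$)
$f = \frac{8000}{27}$ ($f = \left(\frac{20}{3}\right)^{3} = \frac{8000}{27} \approx 296.3$)
$\left(T{\left(-1 \right)} + f\right)^{2} = \left(\frac{6}{-1} + \frac{8000}{27}\right)^{2} = \left(6 \left(-1\right) + \frac{8000}{27}\right)^{2} = \left(-6 + \frac{8000}{27}\right)^{2} = \left(\frac{7838}{27}\right)^{2} = \frac{61434244}{729}$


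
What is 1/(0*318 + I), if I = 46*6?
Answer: 1/276 ≈ 0.0036232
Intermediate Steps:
I = 276
1/(0*318 + I) = 1/(0*318 + 276) = 1/(0 + 276) = 1/276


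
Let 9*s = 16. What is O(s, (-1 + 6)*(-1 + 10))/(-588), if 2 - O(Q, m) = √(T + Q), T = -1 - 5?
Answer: -1/294 + I*√38/1764 ≈ -0.0034014 + 0.0034946*I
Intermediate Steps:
s = 16/9 (s = (⅑)*16 = 16/9 ≈ 1.7778)
T = -6
O(Q, m) = 2 - √(-6 + Q)
O(s, (-1 + 6)*(-1 + 10))/(-588) = (2 - √(-6 + 16/9))/(-588) = (2 - √(-38/9))*(-1/588) = (2 - I*√38/3)*(-1/588) = -1/294 + I*√38/1764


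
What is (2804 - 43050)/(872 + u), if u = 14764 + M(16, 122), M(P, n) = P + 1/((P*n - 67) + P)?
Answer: -76507646/29754453 ≈ -2.5713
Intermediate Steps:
M(P, n) = P + 1/(-67 + P + P*n) (M(P, n) = P + 1/((-67 + P*n) + P) = P + 1/(-67 + P + P*n))
u = 28096781/1901 (u = 14764 + (1 + 16**2 - 67*16 + 122*16**2)/(-67 + 16 + 16*122) = 14764 + (1 + 256 - 1072 + 122*256)/(-67 + 16 + 1952) = 14764 + (1 + 256 - 1072 + 31232)/1901 = 14764 + (1/1901)*30417 = 14764 + 30417/1901 = 28096781/1901 ≈ 14780.)
(2804 - 43050)/(872 + u) = (2804 - 43050)/(872 + 28096781/1901) = -40246/29754453/1901 = -40246*1901/29754453 = -76507646/29754453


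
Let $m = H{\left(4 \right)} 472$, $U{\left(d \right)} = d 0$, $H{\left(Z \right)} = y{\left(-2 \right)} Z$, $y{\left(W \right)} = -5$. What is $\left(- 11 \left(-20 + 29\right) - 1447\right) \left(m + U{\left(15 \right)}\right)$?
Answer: $14594240$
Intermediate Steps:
$H{\left(Z \right)} = - 5 Z$
$U{\left(d \right)} = 0$
$m = -9440$ ($m = \left(-5\right) 4 \cdot 472 = \left(-20\right) 472 = -9440$)
$\left(- 11 \left(-20 + 29\right) - 1447\right) \left(m + U{\left(15 \right)}\right) = \left(- 11 \left(-20 + 29\right) - 1447\right) \left(-9440 + 0\right) = \left(\left(-11\right) 9 - 1447\right) \left(-9440\right) = \left(-99 - 1447\right) \left(-9440\right) = \left(-1546\right) \left(-9440\right) = 14594240$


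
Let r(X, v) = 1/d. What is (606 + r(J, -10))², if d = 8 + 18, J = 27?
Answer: 248283049/676 ≈ 3.6728e+5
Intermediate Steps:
d = 26
r(X, v) = 1/26
(606 + r(J, -10))² = (606 + 1/26)² = (15757/26)² = 248283049/676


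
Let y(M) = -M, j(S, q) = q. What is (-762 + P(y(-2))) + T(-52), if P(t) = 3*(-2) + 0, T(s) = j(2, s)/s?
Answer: -767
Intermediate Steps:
T(s) = 1 (T(s) = s/s = 1)
P(t) = -6 (P(t) = -6 + 0 = -6)
(-762 + P(y(-2))) + T(-52) = (-762 - 6) + 1 = -768 + 1 = -767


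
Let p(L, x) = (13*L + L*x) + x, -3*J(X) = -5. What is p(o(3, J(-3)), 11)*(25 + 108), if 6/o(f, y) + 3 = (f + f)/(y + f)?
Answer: -9709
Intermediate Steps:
J(X) = 5/3 (J(X) = -⅓*(-5) = 5/3)
o(f, y) = 6/(-3 + 2*f/(f + y)) (o(f, y) = 6/(-3 + (f + f)/(y + f)) = 6/(-3 + (2*f)/(f + y)) = 6/(-3 + 2*f/(f + y)))
p(L, x) = x + 13*L + L*x
p(o(3, J(-3)), 11)*(25 + 108) = (11 + 13*(6*(-1*3 - 1*5/3)/(3 + 3*(5/3))) + (6*(-1*3 - 1*5/3)/(3 + 3*(5/3)))*11)*(25 + 108) = (11 + 13*(6*(-3 - 5/3)/(3 + 5)) + (6*(-3 - 5/3)/(3 + 5))*11)*133 = (11 + 13*(6*(-14/3)/8) + (6*(-14/3)/8)*11)*133 = (11 + 13*(6*(⅛)*(-14/3)) + (6*(⅛)*(-14/3))*11)*133 = (11 + 13*(-7/2) - 7/2*11)*133 = (11 - 91/2 - 77/2)*133 = -73*133 = -9709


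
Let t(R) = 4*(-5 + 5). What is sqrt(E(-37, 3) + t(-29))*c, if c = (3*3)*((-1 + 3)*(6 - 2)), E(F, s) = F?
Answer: 72*I*sqrt(37) ≈ 437.96*I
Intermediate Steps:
t(R) = 0 (t(R) = 4*0 = 0)
c = 72 (c = 9*(2*4) = 9*8 = 72)
sqrt(E(-37, 3) + t(-29))*c = sqrt(-37 + 0)*72 = sqrt(-37)*72 = (I*sqrt(37))*72 = 72*I*sqrt(37)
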